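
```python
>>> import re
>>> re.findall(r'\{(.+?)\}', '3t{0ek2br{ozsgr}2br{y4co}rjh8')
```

A `+?`/`*?`/`{m,n}?` starts at its minimum and grows only as far as needed for what follows to match.
Scanning left to right: at [2:16] match '{0ek2br{ozsgr}', group 1 = '0ek2br{ozsgr'; at [19:25] match '{y4co}', group 1 = 'y4co'.
`findall` collects group 1 from each match (2 total).

['0ek2br{ozsgr', 'y4co']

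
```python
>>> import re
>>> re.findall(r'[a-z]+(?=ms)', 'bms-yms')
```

['b', 'y']

Lookahead/lookbehind check context without consuming it, so the matched span excludes the asserted characters.
Walking the string: at [0:1] → 'b'; at [4:5] → 'y'.
`findall` yields the raw match text (2 of them) because the pattern has no groups.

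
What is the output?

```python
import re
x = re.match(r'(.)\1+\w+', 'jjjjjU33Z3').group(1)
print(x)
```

The backreference `\1` re-matches whatever the first group consumed, character for character.
With `match`, the pattern is implicitly anchored at the beginning.
The match spans [0:10] → 'jjjjjU33Z3'.
Captured: group 1 = 'j'.

j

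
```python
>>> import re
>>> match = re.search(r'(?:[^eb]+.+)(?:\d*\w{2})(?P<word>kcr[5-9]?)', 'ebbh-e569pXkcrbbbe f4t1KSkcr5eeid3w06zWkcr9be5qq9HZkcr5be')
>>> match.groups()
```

('kcr5',)

Pattern: one or more of any character except [eb], then one or more of any character (non-capturing group); then zero or more of a digit, then exactly 2 of a word character (non-capturing group); then the literal 'kcr', then optionally a character in [5-9] (captured as 'word').
`search` walks the string left to right and returns the first match it finds.
The match spans [3:55] → 'h-e569pXkcrbbbe f4t1KSkcr5eeid3w06zWkcr9be5qq9HZkcr5'.
Captured: group 1 = 'kcr5'.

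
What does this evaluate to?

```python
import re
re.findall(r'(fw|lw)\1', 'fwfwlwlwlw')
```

['fw', 'lw']

A backreference is literal: `\1` must see the identical characters the first group matched.
One capturing group, so `findall` returns just the captured substring from each match — 2 in all.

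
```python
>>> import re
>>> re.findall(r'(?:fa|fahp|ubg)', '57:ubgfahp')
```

['ubg', 'fa']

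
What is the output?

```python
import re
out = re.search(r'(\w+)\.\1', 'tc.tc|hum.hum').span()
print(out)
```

`\1` has to match the exact text group 1 already captured.
`search` walks the string left to right and returns the first match it finds.
The match spans [0:5] → 'tc.tc'.
Captured: group 1 = 'tc'.

(0, 5)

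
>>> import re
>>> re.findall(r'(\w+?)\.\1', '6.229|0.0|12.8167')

['0']

`\1` is not a pattern — it's the concrete string captured by group 1, re-applied verbatim.
Matches: at [6:9] match '0.0', group 1 = '0'.
`findall` collects group 1 from the one match (1 total).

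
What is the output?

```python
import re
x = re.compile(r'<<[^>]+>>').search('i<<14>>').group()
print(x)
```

<<14>>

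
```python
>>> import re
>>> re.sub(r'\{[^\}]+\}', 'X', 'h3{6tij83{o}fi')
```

'h3Xfi'

`sub` substitutes 'X' at each match site.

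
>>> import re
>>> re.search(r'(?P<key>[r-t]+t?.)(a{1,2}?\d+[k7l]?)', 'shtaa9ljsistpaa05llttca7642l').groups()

The match spans [2:7] → 'taa9l'.
Captured: group 1 = 'ta', group 2 = 'a9l'.

('ta', 'a9l')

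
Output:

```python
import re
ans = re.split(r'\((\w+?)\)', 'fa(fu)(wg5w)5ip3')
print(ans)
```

['fa', 'fu', '', 'wg5w', '5ip3']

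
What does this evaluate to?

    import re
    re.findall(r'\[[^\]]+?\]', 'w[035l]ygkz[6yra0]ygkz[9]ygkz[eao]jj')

Matches: at [1:7] → '[035l]'; at [11:18] → '[6yra0]'; at [22:25] → '[9]'; at [29:34] → '[eao]'.
No capturing groups, so `findall` returns the 4 full match strings.

['[035l]', '[6yra0]', '[9]', '[eao]']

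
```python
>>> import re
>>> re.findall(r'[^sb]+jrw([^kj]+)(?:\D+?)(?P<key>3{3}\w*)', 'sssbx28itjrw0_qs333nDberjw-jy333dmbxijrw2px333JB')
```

Pattern: one or more of any character except [sb], then the literal 'jrw'; then one or more of any character except [kj] (captured); then one or more of a non-digit (lazy) (non-capturing group); then exactly 3 of the literal '3', then zero or more of a word character (captured as 'key').
Scanning left to right: at [4:48] match 'x28itjrw0_qs333nDberjw-jy333dmbxijrw2px333JB', groups = ('0_qs333nDber', '333dmbxijrw2px333JB').
Multiple groups make `findall` return tuples — one 2-tuple for the one match.

[('0_qs333nDber', '333dmbxijrw2px333JB')]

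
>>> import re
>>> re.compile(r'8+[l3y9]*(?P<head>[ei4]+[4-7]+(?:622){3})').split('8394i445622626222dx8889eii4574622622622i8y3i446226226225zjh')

['8394i445622626222dx', 'eii4574622622622', 'i', 'i44622622622', '5zjh']

Pattern: one or more of a literal '8', then zero or more of one of [l3y9]; then one or more of one of [ei4], then one or more of a character in [4-7], then the literal '622' repeated 3 times (captured as 'head').
Matches to split on: at [19:39] → '8889eii4574622622622'; at [40:55] → '8y3i44622622622'.
The group in the pattern means `split` returns the separators' captures alongside the pieces.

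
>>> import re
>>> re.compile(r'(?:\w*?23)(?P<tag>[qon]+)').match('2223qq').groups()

The match spans [0:6] → '2223qq'.
Captured: group 1 = 'qq'.

('qq',)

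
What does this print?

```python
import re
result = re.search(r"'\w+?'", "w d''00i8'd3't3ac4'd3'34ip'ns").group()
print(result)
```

'00i8'

The match spans [4:10] → "'00i8'".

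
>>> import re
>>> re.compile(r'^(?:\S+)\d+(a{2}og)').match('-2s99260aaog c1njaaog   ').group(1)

This matches anchored at the start of the string; then one or more of a non-whitespace character (non-capturing group); then one or more of a digit; then exactly 2 of the literal 'a', then the literal 'og' (captured).
With `match`, the pattern is implicitly anchored at the beginning.
The match spans [0:12] → '-2s99260aaog'.
Captured: group 1 = 'aaog'.

'aaog'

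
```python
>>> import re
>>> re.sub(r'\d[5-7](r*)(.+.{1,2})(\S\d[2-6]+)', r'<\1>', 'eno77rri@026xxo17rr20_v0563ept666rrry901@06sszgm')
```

The pattern matches a digit, then a character in [5-7]; then zero or more of a literal 'r' (captured); then one or more of any character, then 1 to 2 of any character (captured); then a non-whitespace character, then a digit, then one or more of a character in [2-6] (captured).
Each match is replaced using the text its own group 1 captured.

'eno<rr>sszgm'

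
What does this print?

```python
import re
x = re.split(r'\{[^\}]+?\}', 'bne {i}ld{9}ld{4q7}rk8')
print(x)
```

['bne ', 'ld', 'ld', 'rk8']

Matches to split on: at [4:7] → '{i}'; at [9:12] → '{9}'; at [14:19] → '{4q7}'.
Each match becomes a cut point; 4 segments remain.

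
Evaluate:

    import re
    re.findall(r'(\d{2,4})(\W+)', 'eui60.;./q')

This matches 2 to 4 of a digit (captured); then one or more of a non-word character (captured).
Scanning left to right: at [3:9] match '60.;./', groups = ('60', '.;./').
2 groups means the one result is a tuple of 2 captured strings — 1 here.

[('60', '.;./')]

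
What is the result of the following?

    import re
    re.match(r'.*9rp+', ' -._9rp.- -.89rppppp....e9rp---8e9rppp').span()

(0, 38)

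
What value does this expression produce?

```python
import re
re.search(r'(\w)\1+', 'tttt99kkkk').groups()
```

('t',)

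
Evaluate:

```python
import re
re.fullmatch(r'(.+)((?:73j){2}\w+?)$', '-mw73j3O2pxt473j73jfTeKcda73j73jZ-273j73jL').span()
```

(0, 42)

`fullmatch` succeeds only if the pattern covers the string from start to end.
The match spans [0:42] → '-mw73j3O2pxt473j73jfTeKcda73j73jZ-273j73jL'.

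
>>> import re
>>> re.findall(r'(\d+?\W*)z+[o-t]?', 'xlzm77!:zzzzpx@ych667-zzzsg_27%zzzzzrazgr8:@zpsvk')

Pattern: one or more of a digit (lazy), then zero or more of a non-word character (captured); then one or more of a literal 'z'; then optionally a character in [o-t].
`findall` collects group 1 from each match (4 total).

['77!:', '667-', '27%', '8:@']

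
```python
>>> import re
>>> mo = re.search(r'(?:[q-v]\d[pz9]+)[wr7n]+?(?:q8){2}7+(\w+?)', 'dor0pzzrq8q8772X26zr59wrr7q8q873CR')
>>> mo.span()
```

(2, 15)

The pattern matches a character in [q-v], then a digit, then one or more of one of [pz9] (non-capturing group); then one or more of one of [wr7n] (lazy); then the literal 'q8' repeated 2 times, then one or more of the literal '7'; then one or more of a word character (lazy) (captured).
The match spans [2:15] → 'r0pzzrq8q8772'.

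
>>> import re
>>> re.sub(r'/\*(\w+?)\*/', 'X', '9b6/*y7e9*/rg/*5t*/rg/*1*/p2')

Matches: at [3:11] → '/*y7e9*/'; at [13:19] → '/*5t*/'; at [21:26] → '/*1*/'.
Each match is replaced by 'X'.

'9b6XrgXrgXp2'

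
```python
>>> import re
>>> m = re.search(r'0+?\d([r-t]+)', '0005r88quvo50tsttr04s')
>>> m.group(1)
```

'r'

Pattern: one or more of the literal '0' (lazy), then a digit; then one or more of a character in [r-t] (captured).
Unlike `match`, `search` isn't anchored — it looks for the pattern anywhere in the string.
The match spans [0:5] → '0005r'.
Captured: group 1 = 'r'.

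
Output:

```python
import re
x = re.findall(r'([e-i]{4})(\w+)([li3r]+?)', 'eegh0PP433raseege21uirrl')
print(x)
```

[('eegh', '0PP433raseege21uirr', 'l')]

Pattern: exactly 4 of a character in [e-i] (captured); then one or more of a word character (captured); then one or more of one of [li3r] (lazy) (captured).
Scanning left to right: at [0:24] match 'eegh0PP433raseege21uirrl', groups = ('eegh', '0PP433raseege21uirr', 'l').
`findall` packs the 3 group values into a tuple for every match.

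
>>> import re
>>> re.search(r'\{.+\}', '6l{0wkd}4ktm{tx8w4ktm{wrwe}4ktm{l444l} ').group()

'{0wkd}4ktm{tx8w4ktm{wrwe}4ktm{l444l}'

The match spans [2:38] → '{0wkd}4ktm{tx8w4ktm{wrwe}4ktm{l444l}'.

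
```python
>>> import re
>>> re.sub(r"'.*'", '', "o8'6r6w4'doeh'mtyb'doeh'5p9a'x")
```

`sub` substitutes '' at each match site.

'o8x'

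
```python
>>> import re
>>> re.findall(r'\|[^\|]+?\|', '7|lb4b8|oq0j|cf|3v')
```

Matches: at [1:8] → '|lb4b8|'; at [12:16] → '|cf|'.
Since nothing is captured, `findall` lists the 2 matched substrings directly.

['|lb4b8|', '|cf|']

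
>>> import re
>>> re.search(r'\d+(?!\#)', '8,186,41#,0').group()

The negative lookaround is zero-width — it rules out positions where the adjacent text would match, without consuming anything.
Unlike `match`, `search` isn't anchored — it looks for the pattern anywhere in the string.
The match spans [0:1] → '8'.

'8'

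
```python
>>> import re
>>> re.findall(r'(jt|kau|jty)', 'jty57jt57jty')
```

['jt', 'jt', 'jt']

`|` is ordered: at each position the engine commits to the first alternative that works.
Walking the string: at [0:2] match 'jt', group 1 = 'jt'; at [5:7] match 'jt', group 1 = 'jt'; at [9:11] match 'jt', group 1 = 'jt'.
One capturing group, so `findall` returns just the captured substring from each match — 3 in all.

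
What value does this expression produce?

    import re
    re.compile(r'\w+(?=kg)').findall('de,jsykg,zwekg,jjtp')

['jsy', 'zwe']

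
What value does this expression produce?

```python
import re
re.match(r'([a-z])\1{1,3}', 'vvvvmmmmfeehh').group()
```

'vvvv'

`\1` has to match the exact text group 1 already captured.
`re.match` won't scan ahead — the pattern has to work from the very first character.
The match spans [0:4] → 'vvvv'.
Captured: group 1 = 'v'.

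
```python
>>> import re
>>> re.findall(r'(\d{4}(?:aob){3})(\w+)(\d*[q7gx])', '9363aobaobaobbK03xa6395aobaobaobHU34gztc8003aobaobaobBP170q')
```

`findall` packs the 3 group values into a tuple for every match.

[('9363aobaobaob', 'bK03xa6395aobaobaobHU34gztc8003aobaobaobBP170', 'q')]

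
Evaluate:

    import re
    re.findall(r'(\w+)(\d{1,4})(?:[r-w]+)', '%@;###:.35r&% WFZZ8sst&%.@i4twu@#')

[('3', '5'), ('WFZZ', '8'), ('i', '4')]

The pattern matches one or more of a word character (captured); then 1 to 4 of a digit (captured); then one or more of a character in [r-w] (non-capturing group).
Scanning left to right: at [8:11] match '35r', groups = ('3', '5'); at [14:22] match 'WFZZ8sst', groups = ('WFZZ', '8'); at [26:31] match 'i4twu', groups = ('i', '4').
2 groups means each result is a tuple of 2 captured strings — 3 here.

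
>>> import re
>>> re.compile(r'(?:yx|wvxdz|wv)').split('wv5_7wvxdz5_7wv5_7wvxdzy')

['', '5_7', '5_7', '5_7', 'y']

Alternation tries branches left to right and keeps the first one that lets the overall match succeed at that position.
Matches to split on: at [0:2] → 'wv'; at [5:10] → 'wvxdz'; at [13:15] → 'wv'; at [18:23] → 'wvxdz'.
`split` removes every match and returns the 5 fragments in between.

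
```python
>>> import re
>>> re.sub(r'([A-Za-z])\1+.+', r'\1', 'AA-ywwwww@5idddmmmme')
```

'A'

A backreference is literal: `\1` must see the identical characters the first group matched.
The replacement refers to a captured group, so each match is rewritten using its own captured text.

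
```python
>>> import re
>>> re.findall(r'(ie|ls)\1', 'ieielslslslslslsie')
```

['ie', 'ls', 'ls', 'ls']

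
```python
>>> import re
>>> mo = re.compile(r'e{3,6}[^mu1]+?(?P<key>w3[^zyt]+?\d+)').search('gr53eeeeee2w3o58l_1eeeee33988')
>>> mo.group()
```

'eeeeee2w3o58'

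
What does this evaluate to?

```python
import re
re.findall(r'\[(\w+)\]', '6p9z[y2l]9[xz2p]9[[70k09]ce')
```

Matches: at [4:9] match '[y2l]', group 1 = 'y2l'; at [10:16] match '[xz2p]', group 1 = 'xz2p'; at [18:25] match '[70k09]', group 1 = '70k09'.
Because there's exactly one group, `findall` drops the full match and keeps group 1 from each hit.

['y2l', 'xz2p', '70k09']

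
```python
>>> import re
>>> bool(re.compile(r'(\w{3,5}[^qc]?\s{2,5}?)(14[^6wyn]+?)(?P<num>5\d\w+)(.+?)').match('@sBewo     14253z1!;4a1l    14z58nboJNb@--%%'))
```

`re.match` only tries the pattern at the start of the string.
Here the pattern fails at index 0, so the call returns None, and `bool(None)` is False.

False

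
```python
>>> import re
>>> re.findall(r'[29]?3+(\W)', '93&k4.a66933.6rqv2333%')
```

The pattern matches optionally one of [29], then one or more of the literal '3'; then a non-word character (captured).
Matches: at [0:3] match '93&', group 1 = '&'; at [9:13] match '933.', group 1 = '.'; at [17:22] match '2333%', group 1 = '%'.
One capturing group, so `findall` returns just the captured substring from each match — 3 in all.

['&', '.', '%']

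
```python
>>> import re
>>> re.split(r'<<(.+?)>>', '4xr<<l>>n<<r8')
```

['4xr', 'l', 'n<<r8']

`re.split` interleaves the captured-group text with the surrounding fragments.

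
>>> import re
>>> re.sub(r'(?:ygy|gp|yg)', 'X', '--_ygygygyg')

Branches in `(...|...)` are attempted left-to-right; the first branch that allows the whole pattern to succeed is taken.
Matches: at [3:6] → 'ygy'; at [7:10] → 'ygy'.
Each match is replaced by 'X'.

'--_XgXg'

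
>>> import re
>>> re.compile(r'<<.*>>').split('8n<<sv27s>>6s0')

Matches to split on: at [2:11] → '<<sv27s>>'.
Each match becomes a cut point; 2 segments remain.

['8n', '6s0']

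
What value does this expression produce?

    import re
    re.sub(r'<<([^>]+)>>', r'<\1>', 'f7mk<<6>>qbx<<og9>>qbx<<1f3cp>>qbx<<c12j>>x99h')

'f7mk<6>qbx<og9>qbx<1f3cp>qbx<c12j>x99h'

The replacement refers to a captured group, so each match is rewritten using its own captured text.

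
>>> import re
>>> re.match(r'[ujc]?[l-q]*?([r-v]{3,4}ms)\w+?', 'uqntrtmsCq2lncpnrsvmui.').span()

(0, 9)

The pattern matches optionally one of [ujc], then zero or more of a character in [l-q] (lazy); then 3 to 4 of a character in [r-v], then the literal 'ms' (captured); then one or more of a word character (lazy).
`match` is anchored at position 0; if the pattern doesn't fit there, it returns None.
The match spans [0:9] → 'uqntrtmsC'.
Captured: group 1 = 'trtms'.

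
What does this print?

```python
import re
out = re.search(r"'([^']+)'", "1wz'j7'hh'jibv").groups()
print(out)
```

The match spans [3:7] → "'j7'".
Captured: group 1 = 'j7'.

('j7',)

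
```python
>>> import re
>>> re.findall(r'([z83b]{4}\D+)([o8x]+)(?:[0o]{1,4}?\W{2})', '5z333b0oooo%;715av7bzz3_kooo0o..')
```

[('bzz3_koo', 'o')]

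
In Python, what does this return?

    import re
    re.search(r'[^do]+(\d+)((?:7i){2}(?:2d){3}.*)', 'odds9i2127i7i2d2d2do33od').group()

's9i2127i7i2d2d2do33od'

The pattern matches one or more of any character except [do]; then one or more of a digit (captured); then the literal '7i' repeated 2 times, then the literal '2d' repeated 3 times, then zero or more of any character (captured).
The match spans [3:24] → 's9i2127i7i2d2d2do33od'.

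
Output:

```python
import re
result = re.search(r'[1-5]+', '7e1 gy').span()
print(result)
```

(2, 3)

The match spans [2:3] → '1'.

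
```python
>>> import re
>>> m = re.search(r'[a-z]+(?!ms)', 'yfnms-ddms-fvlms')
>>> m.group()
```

'yfnms'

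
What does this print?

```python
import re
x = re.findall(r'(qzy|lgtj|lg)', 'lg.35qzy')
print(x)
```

Matches: at [0:2] match 'lg', group 1 = 'lg'; at [5:8] match 'qzy', group 1 = 'qzy'.
With a single group, `findall` returns only what that group captured — 2 items.

['lg', 'qzy']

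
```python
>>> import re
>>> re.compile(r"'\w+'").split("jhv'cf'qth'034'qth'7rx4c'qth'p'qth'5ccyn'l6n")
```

Each match becomes a cut point; 6 segments remain.

['jhv', 'qth', 'qth', 'qth', 'qth', 'l6n']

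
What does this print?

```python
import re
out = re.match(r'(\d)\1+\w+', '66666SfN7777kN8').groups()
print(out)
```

('6',)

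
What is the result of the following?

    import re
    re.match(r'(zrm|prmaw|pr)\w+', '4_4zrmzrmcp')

`re.match` won't scan ahead — the pattern has to work from the very first character.
Here position 0 doesn't satisfy it, so the call returns None.

None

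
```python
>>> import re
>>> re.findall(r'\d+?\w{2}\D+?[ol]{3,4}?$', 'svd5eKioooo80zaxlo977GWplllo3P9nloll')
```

['3P9nloll']

The pattern matches one or more of a digit (lazy), then exactly 2 of a word character, then one or more of a non-digit (lazy); then 3 to 4 of one of [ol] (lazy); then anchored at the end.
Walking the string: at [28:36] → '3P9nloll'.
With no groups in the pattern, `findall` gives back each whole match — 1 here.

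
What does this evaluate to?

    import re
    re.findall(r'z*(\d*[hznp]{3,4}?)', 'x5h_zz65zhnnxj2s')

['65zhn']

Because the quantifier is non-greedy, it stops expanding at the earliest point where the rest of the pattern can succeed.
`findall` collects group 1 from the one match (1 total).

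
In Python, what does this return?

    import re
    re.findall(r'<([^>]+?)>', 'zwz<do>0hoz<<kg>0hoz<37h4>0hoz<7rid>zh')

Matches: at [3:7] match '<do>', group 1 = 'do'; at [11:16] match '<<kg>', group 1 = '<kg'; at [20:26] match '<37h4>', group 1 = '37h4'; at [30:36] match '<7rid>', group 1 = '7rid'.
One capturing group, so `findall` returns just the captured substring from each match — 4 in all.

['do', '<kg', '37h4', '7rid']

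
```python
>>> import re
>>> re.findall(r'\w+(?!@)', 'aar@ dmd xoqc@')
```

['aa', 'dmd', 'xoq']

The negative lookahead/lookbehind blocks any match where the forbidden context is present.
Since nothing is captured, `findall` lists the 3 matched substrings directly.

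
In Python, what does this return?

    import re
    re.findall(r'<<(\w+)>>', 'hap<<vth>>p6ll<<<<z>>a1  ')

['vth', 'z']

With a single group, `findall` returns only what that group captured — 2 items.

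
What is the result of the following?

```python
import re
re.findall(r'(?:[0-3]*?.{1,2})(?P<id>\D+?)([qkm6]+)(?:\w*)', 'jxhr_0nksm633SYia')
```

This matches zero or more of a character in [0-3] (lazy), then 1 to 2 of any character (non-capturing group); then one or more of a non-digit (lazy) (captured as 'id'); then one or more of one of [qkm6] (captured); then zero or more of a word character (non-capturing group).
Scanning left to right: at [4:17] match '_0nksm633SYia', groups = ('n', 'k').
Multiple groups make `findall` return tuples — one 2-tuple for the one match.

[('n', 'k')]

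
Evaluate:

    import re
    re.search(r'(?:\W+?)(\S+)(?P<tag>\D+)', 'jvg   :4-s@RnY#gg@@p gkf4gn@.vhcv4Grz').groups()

(':4-s@RnY#gg@@p', ' gkf')

The match spans [3:24] → '   :4-s@RnY#gg@@p gkf'.
Captured: group 1 = ':4-s@RnY#gg@@p', group 2 = ' gkf'.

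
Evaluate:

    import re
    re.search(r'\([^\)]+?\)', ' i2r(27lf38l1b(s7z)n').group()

'(27lf38l1b(s7z)'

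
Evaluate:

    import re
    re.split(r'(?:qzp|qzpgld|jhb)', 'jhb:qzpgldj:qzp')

['', ':', 'gldj:', '']

Alternation isn't longest-match — the leftmost alternative that fits at this position is chosen.
Matches to split on: at [0:3] → 'jhb'; at [4:7] → 'qzp'; at [12:15] → 'qzp'.
`split` removes every match and returns the 4 fragments in between.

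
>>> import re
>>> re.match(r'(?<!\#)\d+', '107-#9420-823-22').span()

(0, 3)

With `match`, the pattern is implicitly anchored at the beginning.
The match spans [0:3] → '107'.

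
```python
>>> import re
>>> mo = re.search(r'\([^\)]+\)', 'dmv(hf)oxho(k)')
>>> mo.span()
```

The match spans [3:7] → '(hf)'.

(3, 7)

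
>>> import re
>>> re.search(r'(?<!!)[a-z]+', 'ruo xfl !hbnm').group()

'ruo'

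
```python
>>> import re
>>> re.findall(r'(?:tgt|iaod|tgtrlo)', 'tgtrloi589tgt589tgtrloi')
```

Alternation tries branches left to right and keeps the first one that lets the overall match succeed at that position.
No capturing groups, so `findall` returns the 3 full match strings.

['tgt', 'tgt', 'tgt']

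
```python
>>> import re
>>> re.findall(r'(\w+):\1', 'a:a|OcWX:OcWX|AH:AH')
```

A backreference is literal: `\1` must see the identical characters the first group matched.
Matches: at [0:3] match 'a:a', group 1 = 'a'; at [4:13] match 'OcWX:OcWX', group 1 = 'OcWX'; at [14:19] match 'AH:AH', group 1 = 'AH'.
`findall` collects group 1 from each match (3 total).

['a', 'OcWX', 'AH']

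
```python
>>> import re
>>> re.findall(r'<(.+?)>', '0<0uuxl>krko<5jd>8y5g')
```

A non-greedy quantifier consumes as few characters as it can — just enough that the remainder of the pattern still matches from where it stops; whatever follows it matches normally.
Scanning left to right: at [1:8] match '<0uuxl>', group 1 = '0uuxl'; at [12:17] match '<5jd>', group 1 = '5jd'.
Because there's exactly one group, `findall` drops the full match and keeps group 1 from each hit.

['0uuxl', '5jd']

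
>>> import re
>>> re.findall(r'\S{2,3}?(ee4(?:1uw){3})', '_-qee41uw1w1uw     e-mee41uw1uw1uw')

['ee41uw1uw1uw']

Pattern: 2 to 3 of a non-whitespace character (lazy); then a literal 'e', then the literal 'e4', then the literal '1uw' repeated 3 times (captured).
Matches: at [19:34] match 'e-mee41uw1uw1uw', group 1 = 'ee41uw1uw1uw'.
`findall` collects group 1 from the one match (1 total).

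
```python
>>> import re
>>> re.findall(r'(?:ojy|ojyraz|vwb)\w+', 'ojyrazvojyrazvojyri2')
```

Walking the string: at [0:20] → 'ojyrazvojyrazvojyri2'.
With no groups in the pattern, `findall` gives back each whole match — 1 here.

['ojyrazvojyrazvojyri2']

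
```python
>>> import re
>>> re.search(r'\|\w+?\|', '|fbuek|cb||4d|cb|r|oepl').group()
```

Unlike `match`, `search` isn't anchored — it looks for the pattern anywhere in the string.
The match spans [0:7] → '|fbuek|'.

'|fbuek|'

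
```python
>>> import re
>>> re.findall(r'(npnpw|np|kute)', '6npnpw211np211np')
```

Alternation isn't longest-match — the leftmost alternative that fits at this position is chosen.
Because there's exactly one group, `findall` drops the full match and keeps group 1 from each hit.

['npnpw', 'np', 'np']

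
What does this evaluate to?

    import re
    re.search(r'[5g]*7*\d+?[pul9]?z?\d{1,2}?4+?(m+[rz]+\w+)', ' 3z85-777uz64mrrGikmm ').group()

'777uz64mrrGikmm'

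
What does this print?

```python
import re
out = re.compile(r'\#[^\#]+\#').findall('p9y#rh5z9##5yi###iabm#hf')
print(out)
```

Walking the string: at [3:10] → '#rh5z9#'; at [10:15] → '#5yi#'; at [16:22] → '#iabm#'.
`findall` yields the raw match text (3 of them) because the pattern has no groups.

['#rh5z9#', '#5yi#', '#iabm#']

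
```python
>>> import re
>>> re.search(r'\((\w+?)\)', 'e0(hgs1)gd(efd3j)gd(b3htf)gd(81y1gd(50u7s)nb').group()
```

'(hgs1)'

The match spans [2:8] → '(hgs1)'.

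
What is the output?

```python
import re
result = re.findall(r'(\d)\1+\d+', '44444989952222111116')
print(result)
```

`\1` has to match the exact text group 1 already captured.
Scanning left to right: at [0:20] match '44444989952222111116', group 1 = '4'.
One capturing group, so `findall` returns just the captured substring from the one match — 1 in all.

['4']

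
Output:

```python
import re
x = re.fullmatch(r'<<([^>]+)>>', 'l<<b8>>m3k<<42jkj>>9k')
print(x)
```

None

For `fullmatch`, every character of the input must be accounted for by the pattern.
Here the string isn't matched end-to-end, so the call returns None.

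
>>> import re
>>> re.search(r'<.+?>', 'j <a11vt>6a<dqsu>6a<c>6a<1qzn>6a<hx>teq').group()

'<a11vt>'

A non-greedy quantifier consumes as few characters as it can — just enough that the remainder of the pattern still matches from where it stops; whatever follows it matches normally.
The match spans [2:9] → '<a11vt>'.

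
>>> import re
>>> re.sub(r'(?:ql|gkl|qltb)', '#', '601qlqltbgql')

'601##tbg#'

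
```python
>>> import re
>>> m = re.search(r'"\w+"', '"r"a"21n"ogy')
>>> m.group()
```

'"r"'

The match spans [0:3] → '"r"'.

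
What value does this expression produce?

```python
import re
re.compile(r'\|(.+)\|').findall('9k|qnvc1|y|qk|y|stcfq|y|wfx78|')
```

['qnvc1|y|qk|y|stcfq|y|wfx78']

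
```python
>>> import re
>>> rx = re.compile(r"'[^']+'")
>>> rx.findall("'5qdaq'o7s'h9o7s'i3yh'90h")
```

["'5qdaq'", "'h9o7s'"]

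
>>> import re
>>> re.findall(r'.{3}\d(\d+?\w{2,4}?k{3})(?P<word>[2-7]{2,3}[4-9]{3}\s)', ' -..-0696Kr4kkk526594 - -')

[('696Kr4kkk', '526594 ')]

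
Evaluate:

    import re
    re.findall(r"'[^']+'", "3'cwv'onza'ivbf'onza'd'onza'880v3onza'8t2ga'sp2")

["'cwv'", "'ivbf'", "'d'", "'880v3onza'"]

With no groups in the pattern, `findall` gives back each whole match — 4 here.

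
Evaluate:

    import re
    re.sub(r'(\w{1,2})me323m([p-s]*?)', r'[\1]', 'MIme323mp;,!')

'[MI]p;,!'

This matches 1 to 2 of a word character (captured); then the literal 'me3', then the literal '23m'; then zero or more of a character in [p-s] (lazy) (captured).
Lazy quantifiers expand one character at a time until the remainder of the pattern can match.
Matches: at [0:8] → 'MIme323m'.
Each match is replaced using the text its own group 1 captured.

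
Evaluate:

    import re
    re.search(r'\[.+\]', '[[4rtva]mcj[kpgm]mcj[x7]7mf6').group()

'[[4rtva]mcj[kpgm]mcj[x7]'

The match spans [0:24] → '[[4rtva]mcj[kpgm]mcj[x7]'.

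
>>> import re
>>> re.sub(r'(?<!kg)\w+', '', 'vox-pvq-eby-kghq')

'---'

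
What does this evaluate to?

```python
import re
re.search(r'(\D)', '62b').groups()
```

Pattern: a non-digit (captured).
Unlike `match`, `search` isn't anchored — it looks for the pattern anywhere in the string.
The match spans [2:3] → 'b'.
Captured: group 1 = 'b'.

('b',)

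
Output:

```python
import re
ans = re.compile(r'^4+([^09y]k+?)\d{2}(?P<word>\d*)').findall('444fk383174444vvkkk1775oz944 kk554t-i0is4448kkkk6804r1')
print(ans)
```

[('fk', '3174444')]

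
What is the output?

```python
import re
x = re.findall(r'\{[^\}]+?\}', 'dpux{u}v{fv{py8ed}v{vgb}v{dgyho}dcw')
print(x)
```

No capturing groups, so `findall` returns the 4 full match strings.

['{u}', '{fv{py8ed}', '{vgb}', '{dgyho}']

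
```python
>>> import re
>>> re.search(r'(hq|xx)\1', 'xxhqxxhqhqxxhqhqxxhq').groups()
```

('hq',)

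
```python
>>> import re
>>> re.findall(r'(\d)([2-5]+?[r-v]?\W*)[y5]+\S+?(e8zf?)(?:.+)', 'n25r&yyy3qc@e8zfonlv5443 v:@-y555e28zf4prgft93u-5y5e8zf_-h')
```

Pattern: a digit (captured); then one or more of a character in [2-5] (lazy), then optionally a character in [r-v], then zero or more of a non-word character (captured); then one or more of one of [y5], then one or more of a non-whitespace character (lazy); then the literal 'e8z', then optionally a literal 'f' (captured); then one or more of any character (non-capturing group).
Walking the string: at [1:58] match '25r&yyy3qc@e8zfonlv5443 v:@-y555e28zf4prgft93u-5y5e8zf_-h', groups = ('2', '5r&', 'e8zf').
With 3 capturing groups, `findall` returns a 3-tuple per match.

[('2', '5r&', 'e8zf')]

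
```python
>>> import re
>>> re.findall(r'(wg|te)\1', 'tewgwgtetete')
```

['wg', 'te']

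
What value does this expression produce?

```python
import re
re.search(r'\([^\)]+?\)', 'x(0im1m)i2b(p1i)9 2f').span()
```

(1, 8)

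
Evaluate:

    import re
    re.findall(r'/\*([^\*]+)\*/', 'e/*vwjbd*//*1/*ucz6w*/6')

`findall` collects group 1 from each match (2 total).

['vwjbd', 'ucz6w']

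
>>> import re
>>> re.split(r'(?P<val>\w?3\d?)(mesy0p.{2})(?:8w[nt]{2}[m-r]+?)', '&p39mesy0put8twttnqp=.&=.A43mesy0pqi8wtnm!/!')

['&p39mesy0put8twttnqp=.&=.A', '43', 'mesy0pqi', '!/!']

The pattern matches optionally a word character, then the literal '3', then optionally a digit (captured as 'val'); then the literal 'mes', then the literal 'y0p', then exactly 2 of any character (captured); then the literal '8w', then exactly 2 of one of [nt], then one or more of a character in [m-r] (lazy) (non-capturing group).
Matches to split on: at [26:41] → '43mesy0pqi8wtnm'.
With a capturing group present, the delimiter's captured portion is kept in the result list.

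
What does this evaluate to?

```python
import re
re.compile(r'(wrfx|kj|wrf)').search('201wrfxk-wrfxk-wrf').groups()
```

The regex engine tests alternatives in the order written; an earlier branch that matches wins even if a later one would match more.
`re.search` scans for the first position where the pattern succeeds.
The match spans [3:7] → 'wrfx'.
Captured: group 1 = 'wrfx'.

('wrfx',)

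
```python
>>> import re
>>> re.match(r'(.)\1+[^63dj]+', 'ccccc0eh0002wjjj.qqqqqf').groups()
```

('c',)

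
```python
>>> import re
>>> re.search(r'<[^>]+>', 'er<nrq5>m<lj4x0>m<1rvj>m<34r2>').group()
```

'<nrq5>'

The match spans [2:8] → '<nrq5>'.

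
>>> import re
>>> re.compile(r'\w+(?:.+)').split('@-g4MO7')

This matches one or more of a word character; then one or more of any character (non-capturing group).
Matches to split on: at [2:7] → 'g4MO7'.
Splitting on the pattern gives 2 pieces.

['@-', '']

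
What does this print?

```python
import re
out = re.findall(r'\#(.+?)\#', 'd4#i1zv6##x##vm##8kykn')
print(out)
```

['i1zv6', 'x', 'vm']

`findall` collects group 1 from each match (3 total).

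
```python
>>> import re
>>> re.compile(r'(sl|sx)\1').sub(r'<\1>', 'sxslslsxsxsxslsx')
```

After group 1 captures some text, `\1` only succeeds where that same text appears again.
Each match is replaced using the text its own group 1 captured.

'sx<sl><sx>sxslsx'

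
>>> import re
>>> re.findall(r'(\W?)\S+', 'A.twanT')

With a single group, `findall` returns only what that group captured — 1 item.

['']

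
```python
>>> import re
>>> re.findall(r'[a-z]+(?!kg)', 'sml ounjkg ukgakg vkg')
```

A negative assertion filters positions out without eating any characters.
Walking the string: at [0:3] → 'sml'; at [4:10] → 'ounjkg'; at [11:17] → 'ukgakg'; at [18:21] → 'vkg'.
With no groups in the pattern, `findall` gives back each whole match — 4 here.

['sml', 'ounjkg', 'ukgakg', 'vkg']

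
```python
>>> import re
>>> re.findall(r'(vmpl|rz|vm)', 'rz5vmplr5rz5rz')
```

['rz', 'vmpl', 'rz', 'rz']

The regex engine tests alternatives in the order written; an earlier branch that matches wins even if a later one would match more.
Matches: at [0:2] match 'rz', group 1 = 'rz'; at [3:7] match 'vmpl', group 1 = 'vmpl'; at [9:11] match 'rz', group 1 = 'rz'; at [12:14] match 'rz', group 1 = 'rz'.
With a single group, `findall` returns only what that group captured — 4 items.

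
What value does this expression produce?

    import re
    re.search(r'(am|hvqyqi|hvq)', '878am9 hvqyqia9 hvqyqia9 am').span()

`re.search` scans for the first position where the pattern succeeds.
The match spans [3:5] → 'am'.
Captured: group 1 = 'am'.

(3, 5)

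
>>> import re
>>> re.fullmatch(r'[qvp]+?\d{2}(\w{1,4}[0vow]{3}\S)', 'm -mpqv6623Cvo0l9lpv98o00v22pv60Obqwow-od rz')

None

For `fullmatch`, every character of the input must be accounted for by the pattern.
Here there's no way to consume every character, so the call returns None.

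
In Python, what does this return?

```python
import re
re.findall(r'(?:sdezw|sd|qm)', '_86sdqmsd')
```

Since nothing is captured, `findall` lists the 3 matched substrings directly.

['sd', 'qm', 'sd']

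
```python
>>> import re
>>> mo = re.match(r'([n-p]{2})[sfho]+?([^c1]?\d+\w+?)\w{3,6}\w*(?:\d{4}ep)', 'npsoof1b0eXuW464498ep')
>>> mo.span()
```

`re.match` only tries the pattern at the start of the string.
The match spans [0:21] → 'npsoof1b0eXuW464498ep'.

(0, 21)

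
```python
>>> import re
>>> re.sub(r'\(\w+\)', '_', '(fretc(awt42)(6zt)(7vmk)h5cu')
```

Matches: at [6:13] → '(awt42)'; at [13:18] → '(6zt)'; at [18:24] → '(7vmk)'.
`sub` substitutes '_' at each match site.

'(fretc___h5cu'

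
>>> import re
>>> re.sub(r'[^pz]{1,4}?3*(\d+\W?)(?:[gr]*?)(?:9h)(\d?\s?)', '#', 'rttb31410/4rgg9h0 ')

Every occurrence is swapped for '#'.

'rttb31#'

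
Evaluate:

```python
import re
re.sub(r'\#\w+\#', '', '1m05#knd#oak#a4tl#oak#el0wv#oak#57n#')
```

'1m05oakoakoak'

`sub` substitutes '' at each match site.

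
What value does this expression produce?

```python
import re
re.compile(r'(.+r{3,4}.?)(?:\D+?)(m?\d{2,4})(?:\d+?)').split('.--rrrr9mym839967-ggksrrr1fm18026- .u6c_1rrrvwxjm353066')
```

['', '.--rrrr9mym839967-ggksrrr1fm18026- .u6c_1rrrv', 'm3530', '6']

The pattern matches one or more of any character, then 3 to 4 of a literal 'r', then optionally any character (captured); then one or more of a non-digit (lazy) (non-capturing group); then optionally the literal 'm', then 2 to 4 of a digit (captured); then one or more of a digit (lazy) (non-capturing group).
Because the quantifier is non-greedy, it stops expanding at the earliest point where the rest of the pattern can succeed.
Matches to split on: at [0:54] → '.--rrrr9mym839967-ggksrrr1fm18026- .u6c_1rrrvwxjm35306'.
The group in the pattern means `split` returns the separators' captures alongside the pieces.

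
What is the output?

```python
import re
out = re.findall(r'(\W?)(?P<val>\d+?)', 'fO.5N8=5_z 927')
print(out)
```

[('.', '5'), ('', '8'), ('=', '5'), (' ', '9'), ('', '2'), ('', '7')]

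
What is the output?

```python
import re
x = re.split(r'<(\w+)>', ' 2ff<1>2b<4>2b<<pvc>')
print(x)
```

Matches to split on: at [4:7] → '<1>'; at [9:12] → '<4>'; at [15:20] → '<pvc>'.
The group in the pattern means `split` returns the separators' captures alongside the pieces.

[' 2ff', '1', '2b', '4', '2b<', 'pvc', '']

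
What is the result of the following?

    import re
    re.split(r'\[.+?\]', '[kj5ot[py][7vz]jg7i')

Because the quantifier is non-greedy, it stops expanding at the earliest point where the rest of the pattern can succeed.
Matches to split on: at [0:10] → '[kj5ot[py]'; at [10:15] → '[7vz]'.
`split` removes every match and returns the 3 fragments in between.

['', '', 'jg7i']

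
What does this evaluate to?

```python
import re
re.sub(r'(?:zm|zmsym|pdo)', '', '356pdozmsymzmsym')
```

The regex engine tests alternatives in the order written; an earlier branch that matches wins even if a later one would match more.
Each match is replaced by ''.

'356symsym'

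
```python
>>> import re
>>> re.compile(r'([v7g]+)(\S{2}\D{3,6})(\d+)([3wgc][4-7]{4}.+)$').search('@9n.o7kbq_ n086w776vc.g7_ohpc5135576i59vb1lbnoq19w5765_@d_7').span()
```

(22, 59)

Pattern: one or more of one of [v7g] (captured); then exactly 2 of a non-whitespace character, then 3 to 6 of a non-digit (captured); then one or more of a digit (captured); then one of [3wgc], then exactly 4 of a character in [4-7], then one or more of any character (captured); then anchored at the end.
`re.search` scans for the first position where the pattern succeeds.
The match spans [22:59] → 'g7_ohpc5135576i59vb1lbnoq19w5765_@d_7'.
Captured: group 1 = 'g7', group 2 = '_ohpc', group 3 = '51', group 4 = '35576i59vb1lbnoq19w5765_@d_7'.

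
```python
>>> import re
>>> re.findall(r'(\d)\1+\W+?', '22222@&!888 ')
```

['2', '8']

A backreference is literal: `\1` must see the identical characters the first group matched.
With a single group, `findall` returns only what that group captured — 2 items.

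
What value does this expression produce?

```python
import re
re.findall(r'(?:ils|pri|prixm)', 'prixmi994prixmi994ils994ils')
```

Alternation isn't longest-match — the leftmost alternative that fits at this position is chosen.
Since nothing is captured, `findall` lists the 4 matched substrings directly.

['pri', 'pri', 'ils', 'ils']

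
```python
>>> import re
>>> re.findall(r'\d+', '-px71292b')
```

['71292']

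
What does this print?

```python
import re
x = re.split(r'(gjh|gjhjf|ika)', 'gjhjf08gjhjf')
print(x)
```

['', 'gjh', 'jf08', 'gjh', 'jf']

The regex engine tests alternatives in the order written; an earlier branch that matches wins even if a later one would match more.
Matches to split on: at [0:3] → 'gjh'; at [7:10] → 'gjh'.
The group in the pattern means `split` returns the separators' captures alongside the pieces.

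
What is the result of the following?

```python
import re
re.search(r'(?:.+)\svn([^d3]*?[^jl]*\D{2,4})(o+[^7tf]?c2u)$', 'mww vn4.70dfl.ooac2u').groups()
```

('4.70dfl.o', 'oac2u')

This matches one or more of any character (non-capturing group); then whitespace, then the literal 'vn'; then zero or more of any character except [d3] (lazy), then zero or more of any character except [jl], then 2 to 4 of a non-digit (captured); then one or more of a literal 'o', then optionally any character except [7tf], then the literal 'c2u' (captured); then anchored at the end.
`re.search` tries every starting position until one works.
The match spans [0:20] → 'mww vn4.70dfl.ooac2u'.
Captured: group 1 = '4.70dfl.o', group 2 = 'oac2u'.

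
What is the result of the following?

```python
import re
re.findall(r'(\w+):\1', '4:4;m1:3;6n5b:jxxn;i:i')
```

['4', 'i']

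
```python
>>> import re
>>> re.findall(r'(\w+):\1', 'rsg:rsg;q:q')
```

After group 1 captures some text, `\1` only succeeds where that same text appears again.
Walking the string: at [0:7] match 'rsg:rsg', group 1 = 'rsg'; at [8:11] match 'q:q', group 1 = 'q'.
Because there's exactly one group, `findall` drops the full match and keeps group 1 from each hit.

['rsg', 'q']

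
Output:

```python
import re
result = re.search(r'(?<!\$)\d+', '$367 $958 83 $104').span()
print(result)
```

A negative assertion filters positions out without eating any characters.
`re.search` scans for the first position where the pattern succeeds.
The match spans [2:4] → '67'.

(2, 4)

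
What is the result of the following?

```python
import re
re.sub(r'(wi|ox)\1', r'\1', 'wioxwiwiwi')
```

`\1` has to match the exact text group 1 already captured.
Each match is replaced using the text its own group 1 captured.

'wioxwiwi'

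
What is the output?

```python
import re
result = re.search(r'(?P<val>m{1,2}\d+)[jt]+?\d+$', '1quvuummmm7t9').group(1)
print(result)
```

mm7

The match spans [8:13] → 'mm7t9'.
Captured: group 1 = 'mm7'.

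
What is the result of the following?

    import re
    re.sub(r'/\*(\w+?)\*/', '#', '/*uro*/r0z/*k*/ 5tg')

'#r0z# 5tg'

Matches: at [0:7] → '/*uro*/'; at [10:15] → '/*k*/'.
Every occurrence is swapped for '#'.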